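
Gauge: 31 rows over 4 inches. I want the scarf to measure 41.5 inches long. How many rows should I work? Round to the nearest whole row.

31 rows / 4 in = 7.75 rows per inch.
41.5 × 7.75 = 321.62 rows.
Round to nearest → 322.

Knit 322 rows.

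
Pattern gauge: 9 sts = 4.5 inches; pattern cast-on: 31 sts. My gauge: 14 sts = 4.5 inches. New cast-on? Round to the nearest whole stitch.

Scale factor = 14 / 9 = 1.556.
31 × 14 / 9 = 48.22 sts.
→ 48 sts.

48 stitches.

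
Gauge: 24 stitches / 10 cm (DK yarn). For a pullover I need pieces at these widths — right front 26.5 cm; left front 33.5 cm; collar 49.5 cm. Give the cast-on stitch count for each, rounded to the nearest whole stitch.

Rate = 24/10 = 2.4 sts per cm.
right front: 26.5 × 2.4 = 63.60 → 64.
left front: 33.5 × 2.4 = 80.40 → 80.
collar: 49.5 × 2.4 = 118.80 → 119.

right front 64; left front 80; collar 119.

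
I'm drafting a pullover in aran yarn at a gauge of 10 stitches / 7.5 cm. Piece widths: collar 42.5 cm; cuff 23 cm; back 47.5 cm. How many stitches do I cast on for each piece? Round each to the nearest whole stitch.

Rate = 10/7.5 = 1.333 sts per cm.
collar: 42.5 × 1.333 = 56.67 → 57.
cuff: 23 × 1.333 = 30.67 → 31.
back: 47.5 × 1.333 = 63.33 → 63.

collar 57; cuff 31; back 63.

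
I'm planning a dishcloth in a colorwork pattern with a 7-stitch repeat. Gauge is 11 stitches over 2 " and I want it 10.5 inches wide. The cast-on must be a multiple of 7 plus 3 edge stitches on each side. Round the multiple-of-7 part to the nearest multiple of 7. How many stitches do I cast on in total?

11 / 2 = 5.5 sts per inch.
10.5 × 5.5 = 57.75 sts.
Less 6 edge sts → 51.75 for the repeat.
Nearest multiple of 7: 49.
Add back 6 edge sts → 55.

55 stitches.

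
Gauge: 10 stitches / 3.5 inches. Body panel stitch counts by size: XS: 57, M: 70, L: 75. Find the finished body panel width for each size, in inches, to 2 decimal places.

10/3.5 = 2.857 sts per in.
XS: 57 / 2.857 = 19.950 → 19.95 in.
M: 70 / 2.857 = 24.500 → 24.50 in.
L: 75 / 2.857 = 26.250 → 26.25 in.

XS 19.95 inches; M 24.50 inches; L 26.25 inches.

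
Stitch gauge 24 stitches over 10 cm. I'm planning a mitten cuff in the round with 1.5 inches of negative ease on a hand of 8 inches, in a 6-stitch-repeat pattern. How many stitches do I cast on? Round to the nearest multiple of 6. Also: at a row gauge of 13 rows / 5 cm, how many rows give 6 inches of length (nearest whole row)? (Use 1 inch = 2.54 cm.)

Cast on 42 stitches; work 40 rows.

Finished = 8 − 1.5 = 6.5 inches.
6.5 inches × 2.54 = 16.51 cm.
24/10 = 2.4 sts per cm; 16.51 × 2.4 = 39.62 sts.
Nearest multiple of 6 → 42.
6 inches = 15.24 cm; × 2.6 = 39.62 → 40 rows.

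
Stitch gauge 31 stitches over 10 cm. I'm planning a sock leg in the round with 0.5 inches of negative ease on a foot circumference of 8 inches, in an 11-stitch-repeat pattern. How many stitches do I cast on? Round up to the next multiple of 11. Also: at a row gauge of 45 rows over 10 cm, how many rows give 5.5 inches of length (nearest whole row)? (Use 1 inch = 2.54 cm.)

Cast on 66 stitches; work 63 rows.

Finished = 8 − 0.5 = 7.5 inches.
7.5 inches × 2.54 = 19.05 cm.
31/10 = 3.1 sts per cm; 19.05 × 3.1 = 59.05 sts.
Next multiple of 11 → 66.
5.5 inches = 13.97 cm; × 4.5 = 62.87 → 63 rows.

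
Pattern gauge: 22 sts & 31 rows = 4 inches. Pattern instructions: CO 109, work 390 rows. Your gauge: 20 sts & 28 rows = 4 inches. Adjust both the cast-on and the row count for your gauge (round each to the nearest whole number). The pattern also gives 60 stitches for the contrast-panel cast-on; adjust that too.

Cast on 99 stitches; work 352 rows; contrast-panel cast-on 55 stitches.

Stitches: 109 × 20/22 = 99.09 → 99.
Rows: 390 × 28/31 = 352.26 → 352.
contrast-panel cast-on: 60 × 20/22 = 54.55 → 55.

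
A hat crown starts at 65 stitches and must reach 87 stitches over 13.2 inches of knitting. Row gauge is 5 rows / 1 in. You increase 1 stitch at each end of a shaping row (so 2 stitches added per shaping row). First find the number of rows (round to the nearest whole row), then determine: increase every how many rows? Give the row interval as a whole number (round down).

Rows = 13.2 × 5 = 66.0 → 66 rows.
Stitches to add: 22 → 11 shaping rows (at 2 st each).
66 / 11 = 6.00 → every 6 rows.

Increase every 6th row.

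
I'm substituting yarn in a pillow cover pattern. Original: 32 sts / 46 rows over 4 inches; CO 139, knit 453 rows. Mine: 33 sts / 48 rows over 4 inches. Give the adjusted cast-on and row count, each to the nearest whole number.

Stitches: 139 × 33/32 = 143.34 → 143.
Rows: 453 × 48/46 = 472.70 → 473.

Cast on 143 stitches; work 473 rows.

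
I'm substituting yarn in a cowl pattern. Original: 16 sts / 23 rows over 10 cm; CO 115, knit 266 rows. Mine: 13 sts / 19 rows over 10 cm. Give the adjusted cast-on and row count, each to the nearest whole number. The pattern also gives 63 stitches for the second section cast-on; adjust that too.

Cast on 93 stitches; work 220 rows; second section cast-on 51 stitches.

Stitches: 115 × 13/16 = 93.44 → 93.
Rows: 266 × 19/23 = 219.74 → 220.
second section cast-on: 63 × 13/16 = 51.19 → 51.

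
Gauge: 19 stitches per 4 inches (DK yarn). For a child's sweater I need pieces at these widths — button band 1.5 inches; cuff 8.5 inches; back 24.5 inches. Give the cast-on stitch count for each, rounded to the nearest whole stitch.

Rate = 19/4 = 4.75 sts per in.
button band: 1.5 × 4.75 = 7.12 → 7.
cuff: 8.5 × 4.75 = 40.38 → 40.
back: 24.5 × 4.75 = 116.38 → 116.

button band 7; cuff 40; back 116.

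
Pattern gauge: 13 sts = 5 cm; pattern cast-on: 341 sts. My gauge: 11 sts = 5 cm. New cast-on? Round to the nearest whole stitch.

Cast on 289 stitches.

Scale factor = 11 / 13 = 0.846.
341 × 11 / 13 = 288.54 sts.
→ 289 sts.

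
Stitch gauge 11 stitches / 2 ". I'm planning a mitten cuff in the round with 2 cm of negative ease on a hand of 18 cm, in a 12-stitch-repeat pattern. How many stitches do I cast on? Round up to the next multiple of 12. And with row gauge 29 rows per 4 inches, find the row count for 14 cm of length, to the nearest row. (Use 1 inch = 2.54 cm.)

Finished = 18 − 2 = 16 cm.
16 cm × 1/2.54 = 6.30 inches.
11/2 = 5.5 sts per in; 6.30 × 5.5 = 34.65 sts.
Next multiple of 12 → 36.
14 cm = 5.51 inches; × 7.25 = 39.96 → 40 rows.

Cast on 36 stitches; work 40 rows.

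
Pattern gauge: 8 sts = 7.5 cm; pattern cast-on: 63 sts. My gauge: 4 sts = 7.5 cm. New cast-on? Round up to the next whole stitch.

Scale factor = 4 / 8 = 0.500.
63 × 4 / 8 = 31.50 sts.
→ 32 sts.

CO 32 sts.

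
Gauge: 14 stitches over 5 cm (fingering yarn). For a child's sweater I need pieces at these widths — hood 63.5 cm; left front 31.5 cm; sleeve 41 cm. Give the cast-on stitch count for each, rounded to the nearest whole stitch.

hood 178; left front 88; sleeve 115.

Rate = 14/5 = 2.8 sts per cm.
hood: 63.5 × 2.8 = 177.80 → 178.
left front: 31.5 × 2.8 = 88.20 → 88.
sleeve: 41 × 2.8 = 114.80 → 115.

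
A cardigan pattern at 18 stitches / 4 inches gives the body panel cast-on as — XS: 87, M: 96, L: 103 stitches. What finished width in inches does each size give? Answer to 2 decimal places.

XS 19.33 inches; M 21.33 inches; L 22.89 inches.

18/4 = 4.5 sts per in.
XS: 87 / 4.5 = 19.333 → 19.33 in.
M: 96 / 4.5 = 21.333 → 21.33 in.
L: 103 / 4.5 = 22.889 → 22.89 in.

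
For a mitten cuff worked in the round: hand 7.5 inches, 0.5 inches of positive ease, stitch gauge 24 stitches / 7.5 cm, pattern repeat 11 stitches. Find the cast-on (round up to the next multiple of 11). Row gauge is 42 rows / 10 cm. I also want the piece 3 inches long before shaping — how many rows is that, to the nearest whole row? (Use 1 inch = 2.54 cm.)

Cast on 66 stitches; work 32 rows.

Finished = 7.5 + 0.5 = 8 inches.
8 inches × 2.54 = 20.32 cm.
24/7.5 = 3.2 sts per cm; 20.32 × 3.2 = 65.02 sts.
Next multiple of 11 → 66.
3 inches = 7.62 cm; × 4.2 = 32.00 → 32 rows.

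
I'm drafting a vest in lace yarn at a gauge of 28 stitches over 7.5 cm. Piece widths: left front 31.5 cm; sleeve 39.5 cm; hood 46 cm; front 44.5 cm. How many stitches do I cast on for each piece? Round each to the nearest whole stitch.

left front 118; sleeve 147; hood 172; front 166.

Rate = 28/7.5 = 3.733 sts per cm.
left front: 31.5 × 3.733 = 117.60 → 118.
sleeve: 39.5 × 3.733 = 147.47 → 147.
hood: 46 × 3.733 = 171.73 → 172.
front: 44.5 × 3.733 = 166.13 → 166.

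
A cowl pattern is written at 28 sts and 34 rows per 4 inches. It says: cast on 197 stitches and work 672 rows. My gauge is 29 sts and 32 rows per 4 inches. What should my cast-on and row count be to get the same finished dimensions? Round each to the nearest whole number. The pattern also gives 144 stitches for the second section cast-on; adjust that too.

Stitches: 197 × 29/28 = 204.04 → 204.
Rows: 672 × 32/34 = 632.47 → 632.
second section cast-on: 144 × 29/28 = 149.14 → 149.

Cast on 204 stitches; work 632 rows; second section cast-on 149 stitches.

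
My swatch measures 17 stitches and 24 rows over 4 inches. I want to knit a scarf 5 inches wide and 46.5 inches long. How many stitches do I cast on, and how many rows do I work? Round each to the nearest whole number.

Cast on 21 stitches and work 279 rows.

Stitch gauge = 17/4 = 4.25 sts/in; 5 × 4.25 = 21.25 → 21 sts.
Row gauge = 24/4 = 6 rows/in; 46.5 × 6 = 279.00 → 279 rows.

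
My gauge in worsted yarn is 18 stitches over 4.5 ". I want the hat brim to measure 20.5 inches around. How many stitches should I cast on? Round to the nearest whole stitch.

18 stitches / 4.5 in = 4 stitches per inch.
20.5 × 4 = 82.00 stitches.

CO 82 sts.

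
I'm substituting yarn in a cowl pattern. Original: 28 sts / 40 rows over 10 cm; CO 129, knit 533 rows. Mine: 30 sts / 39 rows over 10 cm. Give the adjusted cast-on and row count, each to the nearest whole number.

Stitches: 129 × 30/28 = 138.21 → 138.
Rows: 533 × 39/40 = 519.67 → 520.

Cast on 138 stitches; work 520 rows.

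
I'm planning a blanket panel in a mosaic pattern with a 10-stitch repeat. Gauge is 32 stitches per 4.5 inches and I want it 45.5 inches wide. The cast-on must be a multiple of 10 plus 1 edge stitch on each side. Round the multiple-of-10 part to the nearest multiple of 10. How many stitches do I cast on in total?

322 stitches.

32 / 4.5 = 7.111 sts per inch.
45.5 × 7.111 = 323.56 sts.
Less 2 edge sts → 321.56 for the repeat.
Nearest multiple of 10: 320.
Add back 2 edge sts → 322.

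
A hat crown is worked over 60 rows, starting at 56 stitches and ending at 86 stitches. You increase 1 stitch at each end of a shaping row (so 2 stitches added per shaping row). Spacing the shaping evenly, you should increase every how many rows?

Stitches to add: |86 − 56| = 30.
Shaping rows needed: 30 / 2 = 15.
60 rows / 15 = every 4 rows.

Increase every 4th row.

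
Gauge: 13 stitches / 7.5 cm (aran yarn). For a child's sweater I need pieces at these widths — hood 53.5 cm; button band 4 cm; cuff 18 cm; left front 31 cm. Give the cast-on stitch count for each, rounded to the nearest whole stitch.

Rate = 13/7.5 = 1.733 sts per cm.
hood: 53.5 × 1.733 = 92.73 → 93.
button band: 4 × 1.733 = 6.93 → 7.
cuff: 18 × 1.733 = 31.20 → 31.
left front: 31 × 1.733 = 53.73 → 54.

hood 93; button band 7; cuff 31; left front 54.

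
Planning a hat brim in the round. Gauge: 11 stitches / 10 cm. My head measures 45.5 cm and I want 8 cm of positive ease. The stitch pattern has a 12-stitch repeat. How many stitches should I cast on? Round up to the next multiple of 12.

Cast on 60 stitches.

Finished = 45.5 + 8 = 53.5 cm.
11 / 10 = 1.1 sts/cm.
53.5 × 1.1 = 58.85 sts.
Next multiple of 12: 60.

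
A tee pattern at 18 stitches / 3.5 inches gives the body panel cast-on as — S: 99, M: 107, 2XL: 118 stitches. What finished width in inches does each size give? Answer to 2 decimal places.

S 19.25 inches; M 20.81 inches; 2XL 22.94 inches.

18/3.5 = 5.143 sts per in.
S: 99 / 5.143 = 19.250 → 19.25 in.
M: 107 / 5.143 = 20.806 → 20.81 in.
2XL: 118 / 5.143 = 22.944 → 22.94 in.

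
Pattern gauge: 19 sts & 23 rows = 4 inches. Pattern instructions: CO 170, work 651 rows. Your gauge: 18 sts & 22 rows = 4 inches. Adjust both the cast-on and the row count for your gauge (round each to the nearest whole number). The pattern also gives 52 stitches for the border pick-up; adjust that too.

Stitches: 170 × 18/19 = 161.05 → 161.
Rows: 651 × 22/23 = 622.70 → 623.
border pick-up: 52 × 18/19 = 49.26 → 49.

Cast on 161 stitches; work 623 rows; border pick-up 49 stitches.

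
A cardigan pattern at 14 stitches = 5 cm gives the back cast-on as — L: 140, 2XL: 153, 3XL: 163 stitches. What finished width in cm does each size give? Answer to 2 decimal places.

L 50.00 cm; 2XL 54.64 cm; 3XL 58.21 cm.

14/5 = 2.8 sts per cm.
L: 140 / 2.8 = 50.000 → 50.00 cm.
2XL: 153 / 2.8 = 54.643 → 54.64 cm.
3XL: 163 / 2.8 = 58.214 → 58.21 cm.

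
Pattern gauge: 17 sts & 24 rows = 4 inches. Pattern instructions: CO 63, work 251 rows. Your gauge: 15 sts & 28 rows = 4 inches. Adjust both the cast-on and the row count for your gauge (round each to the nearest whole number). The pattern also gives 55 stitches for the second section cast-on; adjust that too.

Stitches: 63 × 15/17 = 55.59 → 56.
Rows: 251 × 28/24 = 292.83 → 293.
second section cast-on: 55 × 15/17 = 48.53 → 49.

Cast on 56 stitches; work 293 rows; second section cast-on 49 stitches.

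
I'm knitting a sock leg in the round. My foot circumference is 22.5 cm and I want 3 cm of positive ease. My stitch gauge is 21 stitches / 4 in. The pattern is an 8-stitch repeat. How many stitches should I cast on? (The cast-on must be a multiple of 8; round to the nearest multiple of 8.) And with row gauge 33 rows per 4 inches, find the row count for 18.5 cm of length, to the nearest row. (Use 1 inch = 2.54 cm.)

Cast on 56 stitches; work 60 rows.

Finished = 22.5 + 3 = 25.5 cm.
25.5 cm × 1/2.54 = 10.04 inches.
21/4 = 5.25 sts per in; 10.04 × 5.25 = 52.71 sts.
Nearest multiple of 8 → 56.
18.5 cm = 7.28 inches; × 8.25 = 60.09 → 60 rows.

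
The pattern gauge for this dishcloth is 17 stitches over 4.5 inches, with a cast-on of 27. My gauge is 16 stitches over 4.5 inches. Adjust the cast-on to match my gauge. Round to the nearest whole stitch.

Scale factor = 16 / 17 = 0.941.
27 × 16 / 17 = 25.41 sts.
→ 25 sts.

25 stitches.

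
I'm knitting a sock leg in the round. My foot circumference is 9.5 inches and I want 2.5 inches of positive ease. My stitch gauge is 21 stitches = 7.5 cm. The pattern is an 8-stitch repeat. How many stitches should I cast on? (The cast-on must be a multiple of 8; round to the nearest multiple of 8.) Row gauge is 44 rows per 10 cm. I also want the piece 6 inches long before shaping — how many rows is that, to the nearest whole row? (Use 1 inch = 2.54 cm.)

Cast on 88 stitches; work 67 rows.

Finished = 9.5 + 2.5 = 12 inches.
12 inches × 2.54 = 30.48 cm.
21/7.5 = 2.8 sts per cm; 30.48 × 2.8 = 85.34 sts.
Nearest multiple of 8 → 88.
6 inches = 15.24 cm; × 4.4 = 67.06 → 67 rows.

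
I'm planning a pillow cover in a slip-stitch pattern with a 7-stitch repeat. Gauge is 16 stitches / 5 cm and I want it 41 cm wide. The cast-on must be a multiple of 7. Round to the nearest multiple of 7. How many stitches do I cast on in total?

Cast on 133 stitches.

16 / 5 = 3.2 sts per cm.
41 × 3.2 = 131.20 sts.
Nearest multiple of 7: 133.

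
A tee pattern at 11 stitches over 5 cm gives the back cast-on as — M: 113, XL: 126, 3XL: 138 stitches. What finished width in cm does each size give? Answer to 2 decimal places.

M 51.36 cm; XL 57.27 cm; 3XL 62.73 cm.

11/5 = 2.2 sts per cm.
M: 113 / 2.2 = 51.364 → 51.36 cm.
XL: 126 / 2.2 = 57.273 → 57.27 cm.
3XL: 138 / 2.2 = 62.727 → 62.73 cm.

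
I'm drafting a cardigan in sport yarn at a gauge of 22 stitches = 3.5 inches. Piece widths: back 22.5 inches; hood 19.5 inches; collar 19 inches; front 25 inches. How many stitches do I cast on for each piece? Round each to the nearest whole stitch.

Rate = 22/3.5 = 6.286 sts per in.
back: 22.5 × 6.286 = 141.43 → 141.
hood: 19.5 × 6.286 = 122.57 → 123.
collar: 19 × 6.286 = 119.43 → 119.
front: 25 × 6.286 = 157.14 → 157.

back 141; hood 123; collar 119; front 157.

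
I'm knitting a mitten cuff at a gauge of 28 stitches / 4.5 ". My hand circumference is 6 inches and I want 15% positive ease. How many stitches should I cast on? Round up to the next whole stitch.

Cast on 43 stitches.

Finished = 6 × 1.15 = 6.90 in.
28 / 4.5 = 6.222 sts per inch.
6.90 × 6.222 = 42.93 sts.
→ 43 sts.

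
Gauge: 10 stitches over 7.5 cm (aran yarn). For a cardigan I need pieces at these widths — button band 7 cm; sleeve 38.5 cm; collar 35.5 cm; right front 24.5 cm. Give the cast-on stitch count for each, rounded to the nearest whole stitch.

Rate = 10/7.5 = 1.333 sts per cm.
button band: 7 × 1.333 = 9.33 → 9.
sleeve: 38.5 × 1.333 = 51.33 → 51.
collar: 35.5 × 1.333 = 47.33 → 47.
right front: 24.5 × 1.333 = 32.67 → 33.

button band 9; sleeve 51; collar 47; right front 33.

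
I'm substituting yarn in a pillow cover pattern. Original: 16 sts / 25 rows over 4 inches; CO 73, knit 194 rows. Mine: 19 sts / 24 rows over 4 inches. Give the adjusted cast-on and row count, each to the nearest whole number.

Cast on 87 stitches; work 186 rows.

Stitches: 73 × 19/16 = 86.69 → 87.
Rows: 194 × 24/25 = 186.24 → 186.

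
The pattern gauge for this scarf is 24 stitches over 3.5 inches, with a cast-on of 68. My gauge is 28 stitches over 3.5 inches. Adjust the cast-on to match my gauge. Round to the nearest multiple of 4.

Scale factor = 28 / 24 = 1.167.
68 × 28 / 24 = 79.33 sts.
→ 80 sts.

Cast on 80 stitches.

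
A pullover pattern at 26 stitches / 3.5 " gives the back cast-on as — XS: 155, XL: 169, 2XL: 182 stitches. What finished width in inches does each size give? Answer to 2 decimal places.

26/3.5 = 7.429 sts per in.
XS: 155 / 7.429 = 20.865 → 20.87 in.
XL: 169 / 7.429 = 22.750 → 22.75 in.
2XL: 182 / 7.429 = 24.500 → 24.50 in.

XS 20.87 inches; XL 22.75 inches; 2XL 24.50 inches.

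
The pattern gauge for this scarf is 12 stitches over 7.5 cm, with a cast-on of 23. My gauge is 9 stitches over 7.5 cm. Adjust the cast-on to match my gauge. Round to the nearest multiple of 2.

CO 18 sts.

Scale factor = 9 / 12 = 0.750.
23 × 9 / 12 = 17.25 sts.
→ 18 sts.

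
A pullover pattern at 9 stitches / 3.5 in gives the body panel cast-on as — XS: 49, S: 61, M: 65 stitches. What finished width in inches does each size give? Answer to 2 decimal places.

XS 19.06 inches; S 23.72 inches; M 25.28 inches.

9/3.5 = 2.571 sts per in.
XS: 49 / 2.571 = 19.056 → 19.06 in.
S: 61 / 2.571 = 23.722 → 23.72 in.
M: 65 / 2.571 = 25.278 → 25.28 in.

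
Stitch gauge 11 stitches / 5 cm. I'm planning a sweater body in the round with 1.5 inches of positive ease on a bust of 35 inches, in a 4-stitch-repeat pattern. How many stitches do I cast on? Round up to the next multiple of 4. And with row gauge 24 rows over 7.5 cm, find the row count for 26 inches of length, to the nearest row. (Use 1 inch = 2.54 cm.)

Cast on 204 stitches; work 211 rows.

Finished = 35 + 1.5 = 36.5 inches.
36.5 inches × 2.54 = 92.71 cm.
11/5 = 2.2 sts per cm; 92.71 × 2.2 = 203.96 sts.
Next multiple of 4 → 204.
26 inches = 66.04 cm; × 3.2 = 211.33 → 211 rows.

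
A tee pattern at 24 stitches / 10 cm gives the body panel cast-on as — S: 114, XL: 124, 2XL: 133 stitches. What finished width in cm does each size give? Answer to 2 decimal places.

24/10 = 2.4 sts per cm.
S: 114 / 2.4 = 47.500 → 47.50 cm.
XL: 124 / 2.4 = 51.667 → 51.67 cm.
2XL: 133 / 2.4 = 55.417 → 55.42 cm.

S 47.50 cm; XL 51.67 cm; 2XL 55.42 cm.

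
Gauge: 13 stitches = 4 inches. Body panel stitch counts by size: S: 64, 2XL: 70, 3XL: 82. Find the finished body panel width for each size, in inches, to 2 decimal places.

S 19.69 inches; 2XL 21.54 inches; 3XL 25.23 inches.

13/4 = 3.25 sts per in.
S: 64 / 3.25 = 19.692 → 19.69 in.
2XL: 70 / 3.25 = 21.538 → 21.54 in.
3XL: 82 / 3.25 = 25.231 → 25.23 in.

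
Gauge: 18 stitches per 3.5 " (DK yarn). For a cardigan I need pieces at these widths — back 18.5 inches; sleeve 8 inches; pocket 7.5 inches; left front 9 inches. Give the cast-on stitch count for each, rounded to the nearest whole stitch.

Rate = 18/3.5 = 5.143 sts per in.
back: 18.5 × 5.143 = 95.14 → 95.
sleeve: 8 × 5.143 = 41.14 → 41.
pocket: 7.5 × 5.143 = 38.57 → 39.
left front: 9 × 5.143 = 46.29 → 46.

back 95; sleeve 41; pocket 39; left front 46.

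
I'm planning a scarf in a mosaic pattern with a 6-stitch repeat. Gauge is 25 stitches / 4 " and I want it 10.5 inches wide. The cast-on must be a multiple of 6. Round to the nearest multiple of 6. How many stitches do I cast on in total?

25 / 4 = 6.25 sts per inch.
10.5 × 6.25 = 65.62 sts.
Nearest multiple of 6: 66.

CO 66 sts.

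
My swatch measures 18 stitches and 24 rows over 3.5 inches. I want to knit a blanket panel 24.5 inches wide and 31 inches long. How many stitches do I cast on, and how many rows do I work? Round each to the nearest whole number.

Stitch gauge = 18/3.5 = 5.143 sts/in; 24.5 × 5.143 = 126.00 → 126 sts.
Row gauge = 24/3.5 = 6.857 rows/in; 31 × 6.857 = 212.57 → 213 rows.

Cast on 126 stitches and work 213 rows.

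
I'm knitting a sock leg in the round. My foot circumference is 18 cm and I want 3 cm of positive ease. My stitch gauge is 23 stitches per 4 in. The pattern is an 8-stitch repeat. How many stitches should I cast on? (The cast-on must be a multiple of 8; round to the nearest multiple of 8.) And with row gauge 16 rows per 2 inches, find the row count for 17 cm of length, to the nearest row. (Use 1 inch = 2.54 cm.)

Finished = 18 + 3 = 21 cm.
21 cm × 1/2.54 = 8.27 inches.
23/4 = 5.75 sts per in; 8.27 × 5.75 = 47.54 sts.
Nearest multiple of 8 → 48.
17 cm = 6.69 inches; × 8 = 53.54 → 54 rows.

Cast on 48 stitches; work 54 rows.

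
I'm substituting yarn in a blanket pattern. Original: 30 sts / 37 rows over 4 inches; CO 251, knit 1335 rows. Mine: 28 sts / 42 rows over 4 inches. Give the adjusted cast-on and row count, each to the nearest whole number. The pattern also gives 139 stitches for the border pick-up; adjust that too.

Cast on 234 stitches; work 1515 rows; border pick-up 130 stitches.

Stitches: 251 × 28/30 = 234.27 → 234.
Rows: 1335 × 42/37 = 1515.41 → 1515.
border pick-up: 139 × 28/30 = 129.73 → 130.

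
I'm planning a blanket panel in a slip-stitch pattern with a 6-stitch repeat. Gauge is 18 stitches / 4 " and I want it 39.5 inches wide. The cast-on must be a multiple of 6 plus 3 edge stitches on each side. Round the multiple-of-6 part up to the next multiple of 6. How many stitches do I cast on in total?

Cast on 180 stitches.

18 / 4 = 4.5 sts per inch.
39.5 × 4.5 = 177.75 sts.
Less 6 edge sts → 171.75 for the repeat.
Next multiple of 6: 174.
Add back 6 edge sts → 180.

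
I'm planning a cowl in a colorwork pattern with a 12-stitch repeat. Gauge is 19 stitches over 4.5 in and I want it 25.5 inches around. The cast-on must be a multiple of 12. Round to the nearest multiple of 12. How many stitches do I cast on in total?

CO 108 sts.

19 / 4.5 = 4.222 sts per inch.
25.5 × 4.222 = 107.67 sts.
Nearest multiple of 12: 108.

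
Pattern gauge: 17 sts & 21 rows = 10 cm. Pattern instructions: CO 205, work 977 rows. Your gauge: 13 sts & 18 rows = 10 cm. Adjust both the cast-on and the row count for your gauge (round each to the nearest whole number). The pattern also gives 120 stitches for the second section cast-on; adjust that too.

Stitches: 205 × 13/17 = 156.76 → 157.
Rows: 977 × 18/21 = 837.43 → 837.
second section cast-on: 120 × 13/17 = 91.76 → 92.

Cast on 157 stitches; work 837 rows; second section cast-on 92 stitches.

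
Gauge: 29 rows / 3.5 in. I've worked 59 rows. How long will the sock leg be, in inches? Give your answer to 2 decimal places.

7.12 inches.

29 rows / 3.5 inch = 8.286 rows per inch.
59 / 8.286 = 7.121 inches.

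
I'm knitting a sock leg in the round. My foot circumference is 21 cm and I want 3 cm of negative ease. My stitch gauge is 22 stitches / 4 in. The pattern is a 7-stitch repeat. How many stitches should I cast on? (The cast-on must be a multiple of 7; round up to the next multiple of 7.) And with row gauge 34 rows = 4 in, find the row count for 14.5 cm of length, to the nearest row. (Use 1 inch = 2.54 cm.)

Cast on 42 stitches; work 49 rows.

Finished = 21 − 3 = 18 cm.
18 cm × 1/2.54 = 7.09 inches.
22/4 = 5.5 sts per in; 7.09 × 5.5 = 38.98 sts.
Next multiple of 7 → 42.
14.5 cm = 5.71 inches; × 8.5 = 48.52 → 49 rows.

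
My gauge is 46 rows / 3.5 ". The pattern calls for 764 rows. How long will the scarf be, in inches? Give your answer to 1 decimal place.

58.1 inches.

46 rows / 3.5 inch = 13.143 rows per inch.
764 / 13.143 = 58.13 inches.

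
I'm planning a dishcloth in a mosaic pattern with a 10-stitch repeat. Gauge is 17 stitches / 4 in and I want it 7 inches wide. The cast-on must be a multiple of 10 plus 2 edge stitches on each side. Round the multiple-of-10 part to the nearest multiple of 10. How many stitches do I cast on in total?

34 stitches.

17 / 4 = 4.25 sts per inch.
7 × 4.25 = 29.75 sts.
Less 4 edge sts → 25.75 for the repeat.
Nearest multiple of 10: 30.
Add back 4 edge sts → 34.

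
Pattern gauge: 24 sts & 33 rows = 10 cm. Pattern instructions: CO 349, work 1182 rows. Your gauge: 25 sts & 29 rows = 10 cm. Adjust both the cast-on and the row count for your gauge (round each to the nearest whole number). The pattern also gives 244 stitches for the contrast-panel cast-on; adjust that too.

Cast on 364 stitches; work 1039 rows; contrast-panel cast-on 254 stitches.

Stitches: 349 × 25/24 = 363.54 → 364.
Rows: 1182 × 29/33 = 1038.73 → 1039.
contrast-panel cast-on: 244 × 25/24 = 254.17 → 254.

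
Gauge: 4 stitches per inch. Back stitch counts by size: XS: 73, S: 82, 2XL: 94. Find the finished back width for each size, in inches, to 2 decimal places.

XS 18.25 inches; S 20.50 inches; 2XL 23.50 inches.

4/1 = 4 sts per in.
XS: 73 / 4 = 18.250 → 18.25 in.
S: 82 / 4 = 20.500 → 20.50 in.
2XL: 94 / 4 = 23.500 → 23.50 in.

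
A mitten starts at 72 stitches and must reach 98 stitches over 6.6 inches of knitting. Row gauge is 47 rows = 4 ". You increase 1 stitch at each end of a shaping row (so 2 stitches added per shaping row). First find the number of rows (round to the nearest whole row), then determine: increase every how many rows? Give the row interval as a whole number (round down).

Rows = 6.6 × 11.75 = 77.5 → 78 rows.
Stitches to add: 26 → 13 shaping rows (at 2 st each).
78 / 13 = 6.00 → every 6 rows.

Increase every 6th row.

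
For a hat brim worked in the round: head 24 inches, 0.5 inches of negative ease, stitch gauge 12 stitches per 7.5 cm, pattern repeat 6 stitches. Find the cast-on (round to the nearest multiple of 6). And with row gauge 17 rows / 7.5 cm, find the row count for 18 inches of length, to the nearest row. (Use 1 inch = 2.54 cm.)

Finished = 24 − 0.5 = 23.5 inches.
23.5 inches × 2.54 = 59.69 cm.
12/7.5 = 1.6 sts per cm; 59.69 × 1.6 = 95.50 sts.
Nearest multiple of 6 → 96.
18 inches = 45.72 cm; × 2.267 = 103.63 → 104 rows.

Cast on 96 stitches; work 104 rows.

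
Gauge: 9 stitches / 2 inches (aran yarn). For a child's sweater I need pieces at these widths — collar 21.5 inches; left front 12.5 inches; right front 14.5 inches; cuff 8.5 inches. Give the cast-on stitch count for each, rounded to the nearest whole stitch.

collar 97; left front 56; right front 65; cuff 38.

Rate = 9/2 = 4.5 sts per in.
collar: 21.5 × 4.5 = 96.75 → 97.
left front: 12.5 × 4.5 = 56.25 → 56.
right front: 14.5 × 4.5 = 65.25 → 65.
cuff: 8.5 × 4.5 = 38.25 → 38.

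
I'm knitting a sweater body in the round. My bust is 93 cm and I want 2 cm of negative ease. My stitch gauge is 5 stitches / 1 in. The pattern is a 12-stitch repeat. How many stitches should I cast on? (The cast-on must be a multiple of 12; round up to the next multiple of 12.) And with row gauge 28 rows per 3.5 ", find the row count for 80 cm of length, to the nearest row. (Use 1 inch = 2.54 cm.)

Cast on 180 stitches; work 252 rows.

Finished = 93 − 2 = 91 cm.
91 cm × 1/2.54 = 35.83 inches.
5/1 = 5 sts per in; 35.83 × 5 = 179.13 sts.
Next multiple of 12 → 180.
80 cm = 31.50 inches; × 8 = 251.97 → 252 rows.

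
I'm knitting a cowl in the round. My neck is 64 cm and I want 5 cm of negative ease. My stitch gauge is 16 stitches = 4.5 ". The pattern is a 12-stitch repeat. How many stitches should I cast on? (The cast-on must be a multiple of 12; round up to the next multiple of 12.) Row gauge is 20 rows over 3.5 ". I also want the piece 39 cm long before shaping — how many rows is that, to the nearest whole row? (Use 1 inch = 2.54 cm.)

Cast on 84 stitches; work 88 rows.

Finished = 64 − 5 = 59 cm.
59 cm × 1/2.54 = 23.23 inches.
16/4.5 = 3.556 sts per in; 23.23 × 3.556 = 82.59 sts.
Next multiple of 12 → 84.
39 cm = 15.35 inches; × 5.714 = 87.74 → 88 rows.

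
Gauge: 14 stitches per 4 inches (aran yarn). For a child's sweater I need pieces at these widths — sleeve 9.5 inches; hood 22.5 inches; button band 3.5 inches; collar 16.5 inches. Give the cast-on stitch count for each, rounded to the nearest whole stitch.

sleeve 33; hood 79; button band 12; collar 58.

Rate = 14/4 = 3.5 sts per in.
sleeve: 9.5 × 3.5 = 33.25 → 33.
hood: 22.5 × 3.5 = 78.75 → 79.
button band: 3.5 × 3.5 = 12.25 → 12.
collar: 16.5 × 3.5 = 57.75 → 58.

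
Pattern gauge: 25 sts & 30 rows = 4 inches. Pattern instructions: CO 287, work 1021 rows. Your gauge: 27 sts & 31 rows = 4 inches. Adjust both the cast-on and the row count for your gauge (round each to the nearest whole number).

Stitches: 287 × 27/25 = 309.96 → 310.
Rows: 1021 × 31/30 = 1055.03 → 1055.

Cast on 310 stitches; work 1055 rows.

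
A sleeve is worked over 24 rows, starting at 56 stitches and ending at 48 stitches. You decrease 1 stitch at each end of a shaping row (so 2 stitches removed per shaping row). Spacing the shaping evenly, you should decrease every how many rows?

Stitches to remove: |48 − 56| = 8.
Shaping rows needed: 8 / 2 = 4.
24 rows / 4 = every 6 rows.

Decrease every 6th row.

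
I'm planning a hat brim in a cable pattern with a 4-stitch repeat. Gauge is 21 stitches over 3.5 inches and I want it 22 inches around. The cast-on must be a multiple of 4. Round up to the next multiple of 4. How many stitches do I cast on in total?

CO 132 sts.

21 / 3.5 = 6 sts per inch.
22 × 6 = 132.00 sts.
Next multiple of 4: 132.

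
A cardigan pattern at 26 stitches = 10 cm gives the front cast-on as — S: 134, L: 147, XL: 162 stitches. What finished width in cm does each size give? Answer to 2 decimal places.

26/10 = 2.6 sts per cm.
S: 134 / 2.6 = 51.538 → 51.54 cm.
L: 147 / 2.6 = 56.538 → 56.54 cm.
XL: 162 / 2.6 = 62.308 → 62.31 cm.

S 51.54 cm; L 56.54 cm; XL 62.31 cm.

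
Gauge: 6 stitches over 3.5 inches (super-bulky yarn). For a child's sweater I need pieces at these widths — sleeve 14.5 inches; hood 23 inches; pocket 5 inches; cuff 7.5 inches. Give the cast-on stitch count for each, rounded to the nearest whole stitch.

Rate = 6/3.5 = 1.714 sts per in.
sleeve: 14.5 × 1.714 = 24.86 → 25.
hood: 23 × 1.714 = 39.43 → 39.
pocket: 5 × 1.714 = 8.57 → 9.
cuff: 7.5 × 1.714 = 12.86 → 13.

sleeve 25; hood 39; pocket 9; cuff 13.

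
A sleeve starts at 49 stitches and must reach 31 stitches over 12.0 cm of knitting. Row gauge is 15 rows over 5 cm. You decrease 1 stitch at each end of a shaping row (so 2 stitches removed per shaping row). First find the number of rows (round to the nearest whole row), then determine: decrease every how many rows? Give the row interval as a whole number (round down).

Decrease every 4th row.

Rows = 12.0 × 3 = 36.0 → 36 rows.
Stitches to remove: 18 → 9 shaping rows (at 2 st each).
36 / 9 = 4.00 → every 4 rows.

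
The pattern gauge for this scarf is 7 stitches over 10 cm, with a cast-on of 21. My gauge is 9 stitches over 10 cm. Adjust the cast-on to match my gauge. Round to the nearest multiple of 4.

28 stitches.

Scale factor = 9 / 7 = 1.286.
21 × 9 / 7 = 27.00 sts.
→ 28 sts.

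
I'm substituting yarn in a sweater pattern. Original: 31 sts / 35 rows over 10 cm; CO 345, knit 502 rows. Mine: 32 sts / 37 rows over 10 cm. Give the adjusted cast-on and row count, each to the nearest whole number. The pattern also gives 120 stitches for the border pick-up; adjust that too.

Cast on 356 stitches; work 531 rows; border pick-up 124 stitches.

Stitches: 345 × 32/31 = 356.13 → 356.
Rows: 502 × 37/35 = 530.69 → 531.
border pick-up: 120 × 32/31 = 123.87 → 124.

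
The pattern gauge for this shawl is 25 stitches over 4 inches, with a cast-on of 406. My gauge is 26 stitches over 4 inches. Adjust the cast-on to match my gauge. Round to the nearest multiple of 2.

422 stitches.

Scale factor = 26 / 25 = 1.040.
406 × 26 / 25 = 422.24 sts.
→ 422 sts.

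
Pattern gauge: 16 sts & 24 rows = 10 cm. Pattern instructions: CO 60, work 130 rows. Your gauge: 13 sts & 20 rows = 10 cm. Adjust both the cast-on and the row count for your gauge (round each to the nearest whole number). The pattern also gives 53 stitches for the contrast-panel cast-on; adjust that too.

Cast on 49 stitches; work 108 rows; contrast-panel cast-on 43 stitches.

Stitches: 60 × 13/16 = 48.75 → 49.
Rows: 130 × 20/24 = 108.33 → 108.
contrast-panel cast-on: 53 × 13/16 = 43.06 → 43.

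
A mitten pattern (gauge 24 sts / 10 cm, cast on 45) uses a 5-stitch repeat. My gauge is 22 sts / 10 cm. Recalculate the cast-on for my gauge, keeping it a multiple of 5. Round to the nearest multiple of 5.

CO 40 sts.

45 × 22 / 24 = 41.25.
Nearest multiple of 5: 40.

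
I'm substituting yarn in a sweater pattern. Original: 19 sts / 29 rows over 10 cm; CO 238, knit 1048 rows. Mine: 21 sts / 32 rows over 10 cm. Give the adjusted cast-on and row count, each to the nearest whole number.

Cast on 263 stitches; work 1156 rows.

Stitches: 238 × 21/19 = 263.05 → 263.
Rows: 1048 × 32/29 = 1156.41 → 1156.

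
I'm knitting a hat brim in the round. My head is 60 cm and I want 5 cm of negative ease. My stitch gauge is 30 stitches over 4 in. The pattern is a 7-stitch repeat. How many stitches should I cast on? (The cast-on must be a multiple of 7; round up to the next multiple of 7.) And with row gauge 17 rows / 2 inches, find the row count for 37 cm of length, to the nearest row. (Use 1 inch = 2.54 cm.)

Cast on 168 stitches; work 124 rows.

Finished = 60 − 5 = 55 cm.
55 cm × 1/2.54 = 21.65 inches.
30/4 = 7.5 sts per in; 21.65 × 7.5 = 162.40 sts.
Next multiple of 7 → 168.
37 cm = 14.57 inches; × 8.5 = 123.82 → 124 rows.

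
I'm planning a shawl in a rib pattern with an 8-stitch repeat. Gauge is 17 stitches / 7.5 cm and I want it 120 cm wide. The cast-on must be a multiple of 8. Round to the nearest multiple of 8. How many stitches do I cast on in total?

17 / 7.5 = 2.267 sts per cm.
120 × 2.267 = 272.00 sts.
Nearest multiple of 8: 272.

272 stitches.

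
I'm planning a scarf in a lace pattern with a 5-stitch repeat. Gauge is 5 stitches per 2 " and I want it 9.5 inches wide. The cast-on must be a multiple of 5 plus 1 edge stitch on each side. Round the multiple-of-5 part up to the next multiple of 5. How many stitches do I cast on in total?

5 / 2 = 2.5 sts per inch.
9.5 × 2.5 = 23.75 sts.
Less 2 edge sts → 21.75 for the repeat.
Next multiple of 5: 25.
Add back 2 edge sts → 27.

27 stitches.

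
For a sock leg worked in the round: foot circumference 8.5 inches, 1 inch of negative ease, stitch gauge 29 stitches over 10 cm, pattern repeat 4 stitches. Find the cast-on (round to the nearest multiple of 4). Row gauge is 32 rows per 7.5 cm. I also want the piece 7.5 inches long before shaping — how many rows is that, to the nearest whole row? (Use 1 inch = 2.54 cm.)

Finished = 8.5 − 1 = 7.5 inches.
7.5 inches × 2.54 = 19.05 cm.
29/10 = 2.9 sts per cm; 19.05 × 2.9 = 55.24 sts.
Nearest multiple of 4 → 56.
7.5 inches = 19.05 cm; × 4.267 = 81.28 → 81 rows.

Cast on 56 stitches; work 81 rows.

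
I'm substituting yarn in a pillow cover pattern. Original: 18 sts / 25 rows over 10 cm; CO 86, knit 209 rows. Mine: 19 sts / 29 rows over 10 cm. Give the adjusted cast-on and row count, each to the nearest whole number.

Stitches: 86 × 19/18 = 90.78 → 91.
Rows: 209 × 29/25 = 242.44 → 242.

Cast on 91 stitches; work 242 rows.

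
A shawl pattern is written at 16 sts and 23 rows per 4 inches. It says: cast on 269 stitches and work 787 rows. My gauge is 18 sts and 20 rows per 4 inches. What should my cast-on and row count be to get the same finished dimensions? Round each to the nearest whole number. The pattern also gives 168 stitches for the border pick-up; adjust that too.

Cast on 303 stitches; work 684 rows; border pick-up 189 stitches.

Stitches: 269 × 18/16 = 302.62 → 303.
Rows: 787 × 20/23 = 684.35 → 684.
border pick-up: 168 × 18/16 = 189.00 → 189.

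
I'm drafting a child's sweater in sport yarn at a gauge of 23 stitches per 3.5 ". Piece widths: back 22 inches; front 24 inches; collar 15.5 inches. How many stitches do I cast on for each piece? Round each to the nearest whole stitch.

back 145; front 158; collar 102.

Rate = 23/3.5 = 6.571 sts per in.
back: 22 × 6.571 = 144.57 → 145.
front: 24 × 6.571 = 157.71 → 158.
collar: 15.5 × 6.571 = 101.86 → 102.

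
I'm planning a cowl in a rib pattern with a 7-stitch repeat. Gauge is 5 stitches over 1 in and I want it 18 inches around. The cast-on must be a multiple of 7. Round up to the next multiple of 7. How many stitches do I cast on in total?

91 stitches.

5 / 1 = 5 sts per inch.
18 × 5 = 90.00 sts.
Next multiple of 7: 91.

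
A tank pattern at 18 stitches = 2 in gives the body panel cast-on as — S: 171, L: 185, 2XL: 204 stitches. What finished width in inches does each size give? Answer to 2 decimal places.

S 19.00 inches; L 20.56 inches; 2XL 22.67 inches.

18/2 = 9 sts per in.
S: 171 / 9 = 19.000 → 19.00 in.
L: 185 / 9 = 20.556 → 20.56 in.
2XL: 204 / 9 = 22.667 → 22.67 in.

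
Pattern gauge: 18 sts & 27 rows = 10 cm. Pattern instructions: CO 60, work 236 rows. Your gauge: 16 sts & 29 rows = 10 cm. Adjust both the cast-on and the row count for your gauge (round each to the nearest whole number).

Stitches: 60 × 16/18 = 53.33 → 53.
Rows: 236 × 29/27 = 253.48 → 253.

Cast on 53 stitches; work 253 rows.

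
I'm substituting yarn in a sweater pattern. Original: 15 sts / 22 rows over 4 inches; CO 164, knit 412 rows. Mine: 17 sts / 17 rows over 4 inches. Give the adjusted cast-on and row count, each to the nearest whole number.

Cast on 186 stitches; work 318 rows.

Stitches: 164 × 17/15 = 185.87 → 186.
Rows: 412 × 17/22 = 318.36 → 318.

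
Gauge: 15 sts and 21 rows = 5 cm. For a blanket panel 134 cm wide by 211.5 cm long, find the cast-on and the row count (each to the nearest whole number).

Cast on 402 stitches and work 888 rows.

Stitch gauge = 15/5 = 3 sts/cm; 134 × 3 = 402.00 → 402 sts.
Row gauge = 21/5 = 4.2 rows/cm; 211.5 × 4.2 = 888.30 → 888 rows.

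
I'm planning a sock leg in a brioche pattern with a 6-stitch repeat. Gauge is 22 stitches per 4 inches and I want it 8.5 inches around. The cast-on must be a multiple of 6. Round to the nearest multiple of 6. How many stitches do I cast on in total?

22 / 4 = 5.5 sts per inch.
8.5 × 5.5 = 46.75 sts.
Nearest multiple of 6: 48.

Cast on 48 stitches.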